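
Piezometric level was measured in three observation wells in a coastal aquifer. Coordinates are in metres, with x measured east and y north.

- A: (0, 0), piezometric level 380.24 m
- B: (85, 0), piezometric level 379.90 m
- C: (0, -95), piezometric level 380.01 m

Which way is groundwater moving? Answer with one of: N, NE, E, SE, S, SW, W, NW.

SE

∂h/∂x = (379.90 − 380.24) / (85 − 0) = -0.004000
∂h/∂y = (380.01 − 380.24) / (-95 − 0) = +0.002421
Flow = −∇h = (+0.004000 east, -0.002421 north), which points southeast.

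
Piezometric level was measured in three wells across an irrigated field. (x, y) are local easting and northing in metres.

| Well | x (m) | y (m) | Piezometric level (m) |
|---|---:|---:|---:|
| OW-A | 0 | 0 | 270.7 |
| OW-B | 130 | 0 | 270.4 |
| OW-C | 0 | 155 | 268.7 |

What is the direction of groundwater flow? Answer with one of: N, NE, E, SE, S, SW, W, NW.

∂h/∂x = (270.4 − 270.7) / (130 − 0) = -0.002308
∂h/∂y = (268.7 − 270.7) / (155 − 0) = -0.01290
Flow = −∇h = (+0.002308 east, +0.01290 north), which points north.

N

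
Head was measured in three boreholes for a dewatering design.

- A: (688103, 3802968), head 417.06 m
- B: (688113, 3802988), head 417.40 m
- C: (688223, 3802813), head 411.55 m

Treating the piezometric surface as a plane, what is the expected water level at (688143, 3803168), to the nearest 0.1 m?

421.3 m

With h = a·x + b·y + c and A as origin, the differences give:
  10·a + 20·b = +0.34
  120·a + (-155)·b = -5.51
Eliminate b (×(-155) and ×20, subtract): -3950·a = 57.500 → a = ∂h/∂x = -0.01456
Back-substitute: b = ∂h/∂y = +0.02428.
h(688143, 3803168) = 417.06 + (-0.01456)·(40) + (+0.02428)·(200) = 417.06 -0.582 +4.856 = 421.333 m.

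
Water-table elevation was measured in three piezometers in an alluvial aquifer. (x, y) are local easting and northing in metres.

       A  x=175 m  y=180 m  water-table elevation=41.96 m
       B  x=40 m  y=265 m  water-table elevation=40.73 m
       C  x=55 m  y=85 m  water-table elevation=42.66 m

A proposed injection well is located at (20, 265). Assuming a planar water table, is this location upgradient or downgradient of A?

Three-point gradient (reference A): Δ to B = (-135, 85, -1.23), Δ to C = (-120, -95, +0.70).
∂h/∂x = +0.002491, ∂h/∂y = -0.01051 (det = 23025).
Head at (20, 265) = 41.96 + (+0.002491)·(-155) + (-0.01051)·(85) = 40.68 m.
That is lower than the 41.96 m at A, so the point is downgradient.

downgradient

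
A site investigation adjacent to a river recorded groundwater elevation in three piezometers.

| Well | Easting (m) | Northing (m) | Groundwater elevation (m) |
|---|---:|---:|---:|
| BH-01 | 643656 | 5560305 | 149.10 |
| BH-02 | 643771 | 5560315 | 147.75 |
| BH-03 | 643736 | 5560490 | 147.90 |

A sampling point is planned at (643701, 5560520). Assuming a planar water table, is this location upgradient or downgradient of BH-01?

With h = a·x + b·y + c and BH-01 as origin, the differences give:
  115·a + 10·b = -1.35
  80·a + 185·b = -1.20
Eliminate b (×185 and ×10, subtract): 20475·a = -237.750 → a = ∂h/∂x = -0.01161
Back-substitute: b = ∂h/∂y = -0.001465.
Head at (643701, 5560520) = 149.10 + (-0.01161)·(45) + (-0.001465)·(215) = 148.26 m.
That is lower than the 149.10 m at BH-01, so the point is downgradient.

downgradient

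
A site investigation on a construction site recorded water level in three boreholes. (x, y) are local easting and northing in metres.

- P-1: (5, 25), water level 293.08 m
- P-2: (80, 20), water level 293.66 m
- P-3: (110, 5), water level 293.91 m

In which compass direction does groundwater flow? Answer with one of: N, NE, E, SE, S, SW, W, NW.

W

Taking P-1 as reference: P-2−P-1 = (75, -5, +0.58); P-3−P-1 = (105, -20, +0.83).
Determinant of the coordinate differences = 75·(-20) − 105·(-5) = -975.
∂h/∂x = [(+0.58)·(-20) − (+0.83)·(-5)] / -975 = +0.007641
∂h/∂y = [75·(+0.83) − 105·(+0.58)] / -975 = -0.001385
Flow = −∇h = (-0.007641 east, +0.001385 north), which points west.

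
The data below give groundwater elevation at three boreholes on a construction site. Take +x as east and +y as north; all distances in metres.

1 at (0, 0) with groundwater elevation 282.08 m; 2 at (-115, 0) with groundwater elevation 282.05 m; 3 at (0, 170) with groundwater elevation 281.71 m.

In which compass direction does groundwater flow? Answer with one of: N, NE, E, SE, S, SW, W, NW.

∂h/∂x = (282.05 − 282.08) / (-115 − 0) = +0.0002609
∂h/∂y = (281.71 − 282.08) / (170 − 0) = -0.002176
Flow = −∇h = (-0.0002609 east, +0.002176 north), which points north.

N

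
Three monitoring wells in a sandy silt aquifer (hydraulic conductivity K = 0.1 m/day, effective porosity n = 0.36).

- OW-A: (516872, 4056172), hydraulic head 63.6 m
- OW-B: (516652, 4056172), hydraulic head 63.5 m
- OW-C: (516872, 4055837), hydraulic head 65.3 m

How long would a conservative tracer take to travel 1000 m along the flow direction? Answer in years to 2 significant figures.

1900 years

∂h/∂x = (63.5 − 63.6) / (516652 − 516872) = +0.0004545
∂h/∂y = (65.3 − 63.6) / (4055837 − 4056172) = -0.005075
|∇h| = √(0.0004545² + -0.005075²) = 0.005095
Seepage velocity v = K·i/n = 0.1 × 0.005095 / 0.36 = 0.001415 m/day.
t = 1000 / 0.001415 = 7.067e+05 days = 1.93e+03 years.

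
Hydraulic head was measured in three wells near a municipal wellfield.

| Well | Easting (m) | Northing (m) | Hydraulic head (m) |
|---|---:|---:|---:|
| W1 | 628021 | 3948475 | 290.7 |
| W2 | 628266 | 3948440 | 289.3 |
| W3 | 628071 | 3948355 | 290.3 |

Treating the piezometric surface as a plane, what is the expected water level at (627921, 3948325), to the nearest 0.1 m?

With h = a·x + b·y + c and W1 as origin, the differences give:
  245·a + (-35)·b = -1.4
  50·a + (-120)·b = -0.4
Eliminate b (×(-120) and ×(-35), subtract): -27650·a = 154.00 → a = ∂h/∂x = -0.005570
Back-substitute: b = ∂h/∂y = +0.001013.
h(627921, 3948325) = 290.7 + (-0.005570)·(-100) + (+0.001013)·(-150) = 290.7 +0.557 -0.152 = 291.105 m.

291.1 m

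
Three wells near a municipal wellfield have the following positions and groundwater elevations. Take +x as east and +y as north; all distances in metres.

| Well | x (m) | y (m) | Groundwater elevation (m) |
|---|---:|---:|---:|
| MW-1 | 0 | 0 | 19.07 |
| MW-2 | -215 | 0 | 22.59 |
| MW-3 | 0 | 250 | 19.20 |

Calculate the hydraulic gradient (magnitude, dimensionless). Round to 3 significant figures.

∂h/∂x = (22.59 − 19.07) / (-215 − 0) = -0.01637
∂h/∂y = (19.20 − 19.07) / (250 − 0) = +0.0005200
|∇h| = √(-0.01637² + 0.0005200²) = 0.01638

0.0164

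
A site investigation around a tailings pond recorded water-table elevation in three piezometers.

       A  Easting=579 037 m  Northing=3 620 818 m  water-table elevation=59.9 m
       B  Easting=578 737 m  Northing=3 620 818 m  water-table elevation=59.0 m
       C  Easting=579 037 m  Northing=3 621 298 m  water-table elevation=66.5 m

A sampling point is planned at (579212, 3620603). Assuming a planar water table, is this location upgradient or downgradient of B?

∂h/∂x = (59.0 − 59.9) / (578737 − 579037) = +0.003000
∂h/∂y = (66.5 − 59.9) / (3621298 − 3620818) = +0.01375
Head at (579212, 3620603) = 59.9 + (+0.003000)·(175) + (+0.01375)·(-215) = 57.47 m.
That is lower than the 59.0 m at B, so the point is downgradient.

downgradient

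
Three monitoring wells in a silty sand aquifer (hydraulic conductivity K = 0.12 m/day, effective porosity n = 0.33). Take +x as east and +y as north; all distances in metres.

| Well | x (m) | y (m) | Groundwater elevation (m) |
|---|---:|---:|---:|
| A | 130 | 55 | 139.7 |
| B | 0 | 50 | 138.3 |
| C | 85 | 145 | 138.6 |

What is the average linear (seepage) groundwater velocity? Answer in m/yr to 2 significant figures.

With h = a·x + b·y + c and A as origin, the differences give:
  (-130)·a + (-5)·b = -1.4
  (-45)·a + 90·b = -1.1
Eliminate b (×90 and ×(-5), subtract): -11925·a = -131.50 → a = ∂h/∂x = +0.01103
Back-substitute: b = ∂h/∂y = -0.006709.
|∇h| = √(0.01103² + -0.006709²) = 0.01291
Seepage velocity v = K·i/n = 0.12 × 0.01291 / 0.33 = 0.004695 m/day = 1.715 m/yr.

1.7 m/yr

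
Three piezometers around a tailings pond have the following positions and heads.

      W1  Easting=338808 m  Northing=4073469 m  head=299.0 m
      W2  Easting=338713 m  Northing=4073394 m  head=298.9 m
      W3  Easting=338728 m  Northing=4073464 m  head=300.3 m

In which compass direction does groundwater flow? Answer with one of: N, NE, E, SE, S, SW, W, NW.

SE

With h = a·x + b·y + c and W1 as origin, the differences give:
  (-95)·a + (-75)·b = -0.1
  (-80)·a + (-5)·b = +1.3
Eliminate b (×(-5) and ×(-75), subtract): -5525·a = 98.00 → a = ∂h/∂x = -0.01774
Back-substitute: b = ∂h/∂y = +0.02380.
Flow = −∇h = (+0.01774 east, -0.02380 north), which points southeast.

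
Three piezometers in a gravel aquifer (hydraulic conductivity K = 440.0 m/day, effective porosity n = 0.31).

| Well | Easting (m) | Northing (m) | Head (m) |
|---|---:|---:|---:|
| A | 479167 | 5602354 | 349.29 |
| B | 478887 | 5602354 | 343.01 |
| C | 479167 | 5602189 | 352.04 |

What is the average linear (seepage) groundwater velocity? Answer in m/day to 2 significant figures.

40 m/day

∂h/∂x = (343.01 − 349.29) / (478887 − 479167) = +0.02243
∂h/∂y = (352.04 − 349.29) / (5602189 − 5602354) = -0.01667
|∇h| = √(0.02243² + -0.01667²) = 0.02795
Seepage velocity v = K·i/n = 440.0 × 0.02795 / 0.31 = 39.67 m/day.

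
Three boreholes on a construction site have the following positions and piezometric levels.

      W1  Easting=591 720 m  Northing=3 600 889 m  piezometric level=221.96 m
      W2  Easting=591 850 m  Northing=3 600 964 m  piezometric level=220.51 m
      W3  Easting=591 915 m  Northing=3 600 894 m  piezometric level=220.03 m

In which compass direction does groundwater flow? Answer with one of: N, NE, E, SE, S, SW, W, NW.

E

Three-point gradient (reference W1): Δ to W2 = (130, 75, -1.45), Δ to W3 = (195, 5, -1.93).
∂h/∂x = -0.009839, ∂h/∂y = -0.002279 (det = -13975).
Flow = −∇h = (+0.009839 east, +0.002279 north), which points east.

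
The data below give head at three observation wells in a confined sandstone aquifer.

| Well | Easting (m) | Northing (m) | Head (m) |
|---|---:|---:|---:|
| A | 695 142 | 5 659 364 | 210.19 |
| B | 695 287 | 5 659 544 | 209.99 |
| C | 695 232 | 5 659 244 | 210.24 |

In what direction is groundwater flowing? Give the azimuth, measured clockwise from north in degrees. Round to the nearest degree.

Three-point gradient (reference A): Δ to B = (145, 180, -0.20), Δ to C = (90, -120, +0.05).
∂h/∂x = -0.0004464, ∂h/∂y = -0.0007515 (det = -33600).
Flow direction (−∇h) has components (+0.0004464 E, +0.0007515 N).
Azimuth = atan2(E, N) = atan2(+0.0004464, +0.0007515) = 30.7° ≈ 031°.

031°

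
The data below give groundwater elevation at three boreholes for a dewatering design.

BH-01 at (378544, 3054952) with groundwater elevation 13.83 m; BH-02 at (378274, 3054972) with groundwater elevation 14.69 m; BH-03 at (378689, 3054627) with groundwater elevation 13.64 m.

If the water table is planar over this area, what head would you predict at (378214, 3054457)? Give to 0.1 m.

Taking BH-01 as reference: BH-02−BH-01 = (-270, 20, +0.86); BH-03−BH-01 = (145, -325, -0.19).
Solve a·Δx + b·Δy = Δh: det = (-270)·(-325) − 145·20 = 84850.
∂h/∂x = [(+0.86)·(-325) − (-0.19)·20] / 84850 = -0.003249
∂h/∂y = [(-270)·(-0.19) − 145·(+0.86)] / 84850 = -0.0008651
h(378214, 3054457) = 13.83 + (-0.003249)·(-330) + (-0.0008651)·(-495) = 13.83 +1.072 +0.428 = 15.330 m.

15.3 m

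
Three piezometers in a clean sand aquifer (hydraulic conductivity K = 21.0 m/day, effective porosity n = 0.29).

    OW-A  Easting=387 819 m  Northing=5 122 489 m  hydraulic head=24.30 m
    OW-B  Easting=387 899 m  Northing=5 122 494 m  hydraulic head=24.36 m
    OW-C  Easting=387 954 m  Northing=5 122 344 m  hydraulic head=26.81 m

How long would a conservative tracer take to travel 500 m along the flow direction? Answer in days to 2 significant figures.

440 days

Differences from OW-A: to OW-B (Δx, Δy, Δh) = (80, 5, +0.06); to OW-C = (135, -145, +2.51).
Solve a·Δx + b·Δy = Δh: det = 80·(-145) − 135·5 = -12275.
∂h/∂x = [(+0.06)·(-145) − (+2.51)·5] / -12275 = +0.001731
∂h/∂y = [80·(+2.51) − 135·(+0.06)] / -12275 = -0.01570
|∇h| = √(0.001731² + -0.01570²) = 0.0158
Seepage velocity v = K·i/n = 21.0 × 0.0158 / 0.29 = 1.144 m/day.
t = 500 / 1.144 = 437.1 days.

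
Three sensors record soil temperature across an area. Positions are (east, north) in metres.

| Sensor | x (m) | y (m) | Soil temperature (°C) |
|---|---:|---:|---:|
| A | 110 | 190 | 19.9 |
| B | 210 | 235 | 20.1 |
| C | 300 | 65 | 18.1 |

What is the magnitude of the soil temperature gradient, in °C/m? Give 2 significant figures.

Differences from A: to B (Δx, Δy, Δh) = (100, 45, +0.2); to C = (190, -125, -1.8).
Determinant of the coordinate differences = 100·(-125) − 190·45 = -21050.
∂T/∂x = [(+0.2)·(-125) − (-1.8)·45] / -21050 = -0.002660
∂T/∂y = [100·(-1.8) − 190·(+0.2)] / -21050 = +0.01036
|∇f| = √(-0.002660² + 0.01036²) = 0.0107 °C/m

0.011 °C/m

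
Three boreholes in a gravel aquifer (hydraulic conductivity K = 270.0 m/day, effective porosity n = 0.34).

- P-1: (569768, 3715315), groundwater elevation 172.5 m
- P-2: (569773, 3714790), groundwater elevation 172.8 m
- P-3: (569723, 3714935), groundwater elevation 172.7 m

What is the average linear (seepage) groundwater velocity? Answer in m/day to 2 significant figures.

With h = a·x + b·y + c and P-1 as origin, the differences give:
  5·a + (-525)·b = +0.3
  (-45)·a + (-380)·b = +0.2
Eliminate b (×(-380) and ×(-525), subtract): -25525·a = -9.00 → a = ∂h/∂x = +0.0003526
Back-substitute: b = ∂h/∂y = -0.0005681.
|∇h| = √(0.0003526² + -0.0005681²) = 0.0006686
Seepage velocity v = K·i/n = 270.0 × 0.0006686 / 0.34 = 0.5309 m/day.

0.53 m/day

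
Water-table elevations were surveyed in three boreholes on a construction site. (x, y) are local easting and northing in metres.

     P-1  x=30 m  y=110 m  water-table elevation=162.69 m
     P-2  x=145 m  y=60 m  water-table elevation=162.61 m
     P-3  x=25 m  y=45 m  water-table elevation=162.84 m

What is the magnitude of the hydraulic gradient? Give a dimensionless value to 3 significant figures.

With h = a·x + b·y + c and P-1 as origin, the differences give:
  115·a + (-50)·b = -0.08
  (-5)·a + (-65)·b = +0.15
Eliminate b (×(-65) and ×(-50), subtract): -7725·a = 12.700 → a = ∂h/∂x = -0.001644
Back-substitute: b = ∂h/∂y = -0.002181.
|∇h| = √(-0.001644² + -0.002181²) = 0.002731

0.00273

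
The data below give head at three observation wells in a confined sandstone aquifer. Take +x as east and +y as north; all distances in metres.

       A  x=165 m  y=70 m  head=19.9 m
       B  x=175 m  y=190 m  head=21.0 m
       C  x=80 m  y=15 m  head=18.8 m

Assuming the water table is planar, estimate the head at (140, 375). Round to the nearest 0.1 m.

Three-point gradient (reference A): Δ to B = (10, 120, +1.1), Δ to C = (-85, -55, -1.1).
∂h/∂x = +0.007409, ∂h/∂y = +0.008549 (det = 9650).
h(140, 375) = 19.9 + (+0.007409)·(-25) + (+0.008549)·(305) = 19.9 -0.185 +2.608 = 22.322 m.

22.3 m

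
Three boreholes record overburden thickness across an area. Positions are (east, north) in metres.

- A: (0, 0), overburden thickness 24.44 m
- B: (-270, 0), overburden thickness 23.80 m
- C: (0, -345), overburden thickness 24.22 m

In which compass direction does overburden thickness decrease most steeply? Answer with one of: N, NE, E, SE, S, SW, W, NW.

W

∂d/∂x = (23.80 − 24.44) / (-270 − 0) = +0.002370
∂d/∂y = (24.22 − 24.44) / (-345 − 0) = +0.0006377
Steepest decrease is along −∇f = (-0.002370 E, -0.0006377 N) → west.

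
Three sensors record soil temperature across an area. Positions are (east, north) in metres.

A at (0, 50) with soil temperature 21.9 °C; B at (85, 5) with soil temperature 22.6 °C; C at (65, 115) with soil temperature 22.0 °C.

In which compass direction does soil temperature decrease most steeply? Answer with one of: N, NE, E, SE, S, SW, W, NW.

Taking A as reference: B−A = (85, -45, +0.7); C−A = (65, 65, +0.1).
Determinant of the coordinate differences = 85·65 − 65·(-45) = 8450.
∂T/∂x = [(+0.7)·65 − (+0.1)·(-45)] / 8450 = +0.005917
∂T/∂y = [85·(+0.1) − 65·(+0.7)] / 8450 = -0.004379
Steepest decrease is along −∇f = (-0.005917 E, +0.004379 N) → northwest.

NW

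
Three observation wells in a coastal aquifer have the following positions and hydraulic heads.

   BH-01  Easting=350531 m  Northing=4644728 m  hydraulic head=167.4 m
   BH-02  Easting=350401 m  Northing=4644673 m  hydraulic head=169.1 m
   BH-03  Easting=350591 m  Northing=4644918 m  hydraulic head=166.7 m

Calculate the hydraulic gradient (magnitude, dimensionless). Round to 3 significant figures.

Taking BH-01 as reference: BH-02−BH-01 = (-130, -55, +1.7); BH-03−BH-01 = (60, 190, -0.7).
Solve a·Δx + b·Δy = Δh: det = (-130)·190 − 60·(-55) = -21400.
∂h/∂x = [(+1.7)·190 − (-0.7)·(-55)] / -21400 = -0.01329
∂h/∂y = [(-130)·(-0.7) − 60·(+1.7)] / -21400 = +0.0005140
|∇h| = √(-0.01329² + 0.0005140²) = 0.0133

0.0133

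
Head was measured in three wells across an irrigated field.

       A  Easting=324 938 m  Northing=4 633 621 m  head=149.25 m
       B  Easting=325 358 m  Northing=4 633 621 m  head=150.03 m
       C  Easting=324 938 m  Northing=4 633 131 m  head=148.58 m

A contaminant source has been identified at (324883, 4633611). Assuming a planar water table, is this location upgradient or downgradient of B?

downgradient

∂h/∂x = (150.03 − 149.25) / (325358 − 324938) = +0.001857
∂h/∂y = (148.58 − 149.25) / (4633131 − 4633621) = +0.001367
Head at (324883, 4633611) = 149.25 + (+0.001857)·(-55) + (+0.001367)·(-10) = 149.13 m.
That is lower than the 150.03 m at B, so the point is downgradient.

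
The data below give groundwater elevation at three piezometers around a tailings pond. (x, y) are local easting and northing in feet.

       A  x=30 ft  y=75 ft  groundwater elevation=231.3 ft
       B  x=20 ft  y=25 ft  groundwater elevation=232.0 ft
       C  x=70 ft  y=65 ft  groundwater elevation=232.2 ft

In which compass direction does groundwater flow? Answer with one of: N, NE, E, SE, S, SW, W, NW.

NW

Differences from A: to B (Δx, Δy, Δh) = (-10, -50, +0.7); to C = (40, -10, +0.9).
Determinant of the coordinate differences = (-10)·(-10) − 40·(-50) = 2100.
∂h/∂x = [(+0.7)·(-10) − (+0.9)·(-50)] / 2100 = +0.01810
∂h/∂y = [(-10)·(+0.9) − 40·(+0.7)] / 2100 = -0.01762
Flow = −∇h = (-0.01810 east, +0.01762 north), which points northwest.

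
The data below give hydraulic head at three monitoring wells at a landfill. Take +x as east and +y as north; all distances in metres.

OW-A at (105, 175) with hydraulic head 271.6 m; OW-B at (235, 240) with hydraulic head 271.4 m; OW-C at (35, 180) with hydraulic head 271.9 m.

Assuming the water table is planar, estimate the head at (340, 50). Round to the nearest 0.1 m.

With h = a·x + b·y + c and OW-A as origin, the differences give:
  130·a + 65·b = -0.2
  (-70)·a + 5·b = +0.3
Eliminate b (×5 and ×65, subtract): 5200·a = -20.50 → a = ∂h/∂x = -0.003942
Back-substitute: b = ∂h/∂y = +0.004808.
h(340, 50) = 271.6 + (-0.003942)·(235) + (+0.004808)·(-125) = 271.6 -0.926 -0.601 = 270.073 m.

270.1 m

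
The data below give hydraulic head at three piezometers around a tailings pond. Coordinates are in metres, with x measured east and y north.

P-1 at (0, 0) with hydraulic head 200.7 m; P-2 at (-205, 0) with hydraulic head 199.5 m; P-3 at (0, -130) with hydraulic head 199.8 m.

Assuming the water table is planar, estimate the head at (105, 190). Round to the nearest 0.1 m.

202.6 m

∂h/∂x = (199.5 − 200.7) / (-205 − 0) = +0.005854
∂h/∂y = (199.8 − 200.7) / (-130 − 0) = +0.006923
h(105, 190) = 200.7 + (+0.005854)·(105) + (+0.006923)·(190) = 200.7 +0.615 +1.315 = 202.630 m.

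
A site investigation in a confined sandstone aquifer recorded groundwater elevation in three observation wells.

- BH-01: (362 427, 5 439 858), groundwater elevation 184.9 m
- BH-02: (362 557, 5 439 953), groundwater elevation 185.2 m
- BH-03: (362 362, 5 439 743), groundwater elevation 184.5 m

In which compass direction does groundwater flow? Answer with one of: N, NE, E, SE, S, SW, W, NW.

Differences from BH-01: to BH-02 (Δx, Δy, Δh) = (130, 95, +0.3); to BH-03 = (-65, -115, -0.4).
Solve a·Δx + b·Δy = Δh: det = 130·(-115) − (-65)·95 = -8775.
∂h/∂x = [(+0.3)·(-115) − (-0.4)·95] / -8775 = -0.0003989
∂h/∂y = [130·(-0.4) − (-65)·(+0.3)] / -8775 = +0.003704
Flow = −∇h = (+0.0003989 east, -0.003704 north), which points south.

S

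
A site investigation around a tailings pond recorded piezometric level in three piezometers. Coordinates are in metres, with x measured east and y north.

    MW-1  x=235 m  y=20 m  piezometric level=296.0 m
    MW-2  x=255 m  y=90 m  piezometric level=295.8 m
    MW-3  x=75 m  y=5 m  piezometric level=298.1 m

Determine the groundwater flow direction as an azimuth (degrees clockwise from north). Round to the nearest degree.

094°

Differences from MW-1: to MW-2 (Δx, Δy, Δh) = (20, 70, -0.2); to MW-3 = (-160, -15, +2.1).
Solve a·Δx + b·Δy = Δh: det = 20·(-15) − (-160)·70 = 10900.
∂h/∂x = [(-0.2)·(-15) − (+2.1)·70] / 10900 = -0.01321
∂h/∂y = [20·(+2.1) − (-160)·(-0.2)] / 10900 = +0.0009174
Flow direction (−∇h) has components (+0.01321 E, -0.0009174 N).
Azimuth = atan2(E, N) = atan2(+0.01321, -0.0009174) = 94.0° ≈ 094°.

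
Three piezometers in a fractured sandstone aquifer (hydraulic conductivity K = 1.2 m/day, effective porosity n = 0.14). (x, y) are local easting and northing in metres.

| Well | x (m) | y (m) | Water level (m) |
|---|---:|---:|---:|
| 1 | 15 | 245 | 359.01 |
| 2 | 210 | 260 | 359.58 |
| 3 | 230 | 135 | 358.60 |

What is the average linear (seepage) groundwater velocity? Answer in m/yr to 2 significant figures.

27 m/yr

Taking 1 as reference: 2−1 = (195, 15, +0.57); 3−1 = (215, -110, -0.41).
Determinant of the coordinate differences = 195·(-110) − 215·15 = -24675.
∂h/∂x = [(+0.57)·(-110) − (-0.41)·15] / -24675 = +0.002292
∂h/∂y = [195·(-0.41) − 215·(+0.57)] / -24675 = +0.008207
|∇h| = √(0.002292² + 0.008207²) = 0.008521
Seepage velocity v = K·i/n = 1.2 × 0.008521 / 0.14 = 0.07304 m/day = 26.68 m/yr.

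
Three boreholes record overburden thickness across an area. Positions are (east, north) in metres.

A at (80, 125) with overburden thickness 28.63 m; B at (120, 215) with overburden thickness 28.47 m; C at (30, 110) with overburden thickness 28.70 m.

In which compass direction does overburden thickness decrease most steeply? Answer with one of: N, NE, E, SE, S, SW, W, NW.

NE

Taking A as reference: B−A = (40, 90, -0.16); C−A = (-50, -15, +0.07).
Determinant of the coordinate differences = 40·(-15) − (-50)·90 = 3900.
∂d/∂x = [(-0.16)·(-15) − (+0.07)·90] / 3900 = -0.001000
∂d/∂y = [40·(+0.07) − (-50)·(-0.16)] / 3900 = -0.001333
Steepest decrease is along −∇f = (+0.001000 E, +0.001333 N) → northeast.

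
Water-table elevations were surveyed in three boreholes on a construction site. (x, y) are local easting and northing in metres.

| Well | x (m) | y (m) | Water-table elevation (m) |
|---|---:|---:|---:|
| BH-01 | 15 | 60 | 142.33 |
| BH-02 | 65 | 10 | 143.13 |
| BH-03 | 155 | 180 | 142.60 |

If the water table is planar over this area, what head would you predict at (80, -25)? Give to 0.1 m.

143.5 m

With h = a·x + b·y + c and BH-01 as origin, the differences give:
  50·a + (-50)·b = +0.80
  140·a + 120·b = +0.27
Eliminate b (×120 and ×(-50), subtract): 13000·a = 109.500 → a = ∂h/∂x = +0.008423
Back-substitute: b = ∂h/∂y = -0.007577.
h(80, -25) = 142.33 + (+0.008423)·(65) + (-0.007577)·(-85) = 142.33 +0.547 +0.644 = 143.522 m.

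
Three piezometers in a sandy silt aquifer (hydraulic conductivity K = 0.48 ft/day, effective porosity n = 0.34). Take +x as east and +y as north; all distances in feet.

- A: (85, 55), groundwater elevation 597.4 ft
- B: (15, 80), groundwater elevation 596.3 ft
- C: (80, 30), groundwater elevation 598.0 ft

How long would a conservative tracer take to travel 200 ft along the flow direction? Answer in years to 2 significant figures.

With h = a·x + b·y + c and A as origin, the differences give:
  (-70)·a + 25·b = -1.1
  (-5)·a + (-25)·b = +0.6
Eliminate b (×(-25) and ×25, subtract): 1875·a = 12.50 → a = ∂h/∂x = +0.006667
Back-substitute: b = ∂h/∂y = -0.02533.
|∇h| = √(0.006667² + -0.02533²) = 0.02619
Seepage velocity v = K·i/n = 0.48 × 0.02619 / 0.34 = 0.03697 ft/day.
t = 200 / 0.03697 = 5410 days = 14.8 years.

15 years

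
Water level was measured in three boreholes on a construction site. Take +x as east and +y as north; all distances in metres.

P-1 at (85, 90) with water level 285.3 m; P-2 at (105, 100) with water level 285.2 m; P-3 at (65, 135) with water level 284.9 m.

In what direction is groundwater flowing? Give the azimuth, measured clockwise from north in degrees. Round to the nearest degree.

003°

Taking P-1 as reference: P-2−P-1 = (20, 10, -0.1); P-3−P-1 = (-20, 45, -0.4).
Determinant of the coordinate differences = 20·45 − (-20)·10 = 1100.
∂h/∂x = [(-0.1)·45 − (-0.4)·10] / 1100 = -0.0004545
∂h/∂y = [20·(-0.4) − (-20)·(-0.1)] / 1100 = -0.009091
Flow direction (−∇h) has components (+0.0004545 E, +0.009091 N).
Azimuth = atan2(E, N) = atan2(+0.0004545, +0.009091) = 2.9° ≈ 003°.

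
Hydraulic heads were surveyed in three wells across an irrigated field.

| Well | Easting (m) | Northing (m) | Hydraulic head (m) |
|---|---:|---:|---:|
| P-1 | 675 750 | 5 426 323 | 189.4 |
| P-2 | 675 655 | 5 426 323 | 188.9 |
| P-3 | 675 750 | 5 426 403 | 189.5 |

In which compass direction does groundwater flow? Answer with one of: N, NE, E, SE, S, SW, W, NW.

∂h/∂x = (188.9 − 189.4) / (675655 − 675750) = +0.005263
∂h/∂y = (189.5 − 189.4) / (5426403 − 5426323) = +0.001250
Flow = −∇h = (-0.005263 east, -0.001250 north), which points west.

W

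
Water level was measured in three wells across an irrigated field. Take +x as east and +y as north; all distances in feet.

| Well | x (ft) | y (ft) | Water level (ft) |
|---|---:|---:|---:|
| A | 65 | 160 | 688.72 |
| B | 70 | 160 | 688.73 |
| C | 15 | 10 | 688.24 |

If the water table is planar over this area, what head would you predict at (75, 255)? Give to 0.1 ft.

Taking A as reference: B−A = (5, 0, +0.01); C−A = (-50, -150, -0.48).
Determinant of the coordinate differences = 5·(-150) − (-50)·0 = -750.
∂h/∂x = [(+0.01)·(-150) − (-0.48)·0] / -750 = +0.002000
∂h/∂y = [5·(-0.48) − (-50)·(+0.01)] / -750 = +0.002533
h(75, 255) = 688.72 + (+0.002000)·(10) + (+0.002533)·(95) = 688.72 +0.020 +0.241 = 688.981 ft.

689.0 ft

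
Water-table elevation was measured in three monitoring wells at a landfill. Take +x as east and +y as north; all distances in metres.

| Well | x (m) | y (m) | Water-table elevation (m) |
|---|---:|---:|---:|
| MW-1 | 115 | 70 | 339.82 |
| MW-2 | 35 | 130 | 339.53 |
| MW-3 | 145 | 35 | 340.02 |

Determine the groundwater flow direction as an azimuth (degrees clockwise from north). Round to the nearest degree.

014°

Taking MW-1 as reference: MW-2−MW-1 = (-80, 60, -0.29); MW-3−MW-1 = (30, -35, +0.20).
Solve a·Δx + b·Δy = Δh: det = (-80)·(-35) − 30·60 = 1000.
∂h/∂x = [(-0.29)·(-35) − (+0.20)·60] / 1000 = -0.001850
∂h/∂y = [(-80)·(+0.20) − 30·(-0.29)] / 1000 = -0.007300
Flow direction (−∇h) has components (+0.001850 E, +0.007300 N).
Azimuth = atan2(E, N) = atan2(+0.001850, +0.007300) = 14.2° ≈ 014°.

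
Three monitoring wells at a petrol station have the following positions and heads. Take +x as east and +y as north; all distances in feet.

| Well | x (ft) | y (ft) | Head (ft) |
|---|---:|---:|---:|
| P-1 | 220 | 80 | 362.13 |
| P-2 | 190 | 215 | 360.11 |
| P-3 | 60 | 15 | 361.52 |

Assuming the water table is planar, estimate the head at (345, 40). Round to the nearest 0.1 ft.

363.8 ft

Taking P-1 as reference: P-2−P-1 = (-30, 135, -2.02); P-3−P-1 = (-160, -65, -0.61).
Determinant of the coordinate differences = (-30)·(-65) − (-160)·135 = 23550.
∂h/∂x = [(-2.02)·(-65) − (-0.61)·135] / 23550 = +0.009072
∂h/∂y = [(-30)·(-0.61) − (-160)·(-2.02)] / 23550 = -0.01295
h(345, 40) = 362.13 + (+0.009072)·(125) + (-0.01295)·(-40) = 362.13 +1.134 +0.518 = 363.782 ft.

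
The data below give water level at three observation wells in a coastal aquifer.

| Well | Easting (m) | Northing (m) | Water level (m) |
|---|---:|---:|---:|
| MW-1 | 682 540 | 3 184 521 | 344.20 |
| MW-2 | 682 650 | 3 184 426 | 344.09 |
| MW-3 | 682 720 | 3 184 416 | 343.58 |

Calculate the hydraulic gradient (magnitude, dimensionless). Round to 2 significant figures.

Three-point gradient (reference MW-1): Δ to MW-2 = (110, -95, -0.11), Δ to MW-3 = (180, -105, -0.62).
∂h/∂x = -0.008532, ∂h/∂y = -0.008721 (det = 5550).
|∇h| = √(-0.008532² + -0.008721²) = 0.0122

0.012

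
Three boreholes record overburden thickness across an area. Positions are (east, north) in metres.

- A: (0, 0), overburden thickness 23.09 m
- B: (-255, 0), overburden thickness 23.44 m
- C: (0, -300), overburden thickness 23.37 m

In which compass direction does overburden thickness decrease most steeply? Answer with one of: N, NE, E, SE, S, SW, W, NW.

NE

∂d/∂x = (23.44 − 23.09) / (-255 − 0) = -0.001373
∂d/∂y = (23.37 − 23.09) / (-300 − 0) = -0.0009333
Steepest decrease is along −∇f = (+0.001373 E, +0.0009333 N) → northeast.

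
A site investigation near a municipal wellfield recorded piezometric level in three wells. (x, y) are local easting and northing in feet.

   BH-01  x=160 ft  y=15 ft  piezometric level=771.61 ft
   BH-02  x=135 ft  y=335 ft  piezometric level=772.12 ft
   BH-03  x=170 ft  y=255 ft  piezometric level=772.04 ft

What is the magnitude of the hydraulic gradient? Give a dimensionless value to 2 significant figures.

0.0024

With h = a·x + b·y + c and BH-01 as origin, the differences give:
  (-25)·a + 320·b = +0.51
  10·a + 240·b = +0.43
Eliminate b (×240 and ×320, subtract): -9200·a = -15.200 → a = ∂h/∂x = +0.001652
Back-substitute: b = ∂h/∂y = +0.001723.
|∇h| = √(0.001652² + 0.001723²) = 0.002387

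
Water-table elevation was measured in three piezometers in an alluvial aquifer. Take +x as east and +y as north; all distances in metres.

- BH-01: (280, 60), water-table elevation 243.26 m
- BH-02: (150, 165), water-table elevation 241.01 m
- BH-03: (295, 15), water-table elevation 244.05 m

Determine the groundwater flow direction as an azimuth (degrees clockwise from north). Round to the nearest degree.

345°

With h = a·x + b·y + c and BH-01 as origin, the differences give:
  (-130)·a + 105·b = -2.25
  15·a + (-45)·b = +0.79
Eliminate b (×(-45) and ×105, subtract): 4275·a = 18.300 → a = ∂h/∂x = +0.004281
Back-substitute: b = ∂h/∂y = -0.01613.
Flow direction (−∇h) has components (-0.004281 E, +0.01613 N).
Azimuth = atan2(E, N) = atan2(-0.004281, +0.01613) = 345.1° ≈ 345°.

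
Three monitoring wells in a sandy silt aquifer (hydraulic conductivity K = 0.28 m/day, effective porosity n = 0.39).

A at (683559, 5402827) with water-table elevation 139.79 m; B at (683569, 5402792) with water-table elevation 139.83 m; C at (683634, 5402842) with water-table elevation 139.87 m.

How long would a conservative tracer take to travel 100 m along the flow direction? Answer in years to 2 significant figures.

260 years

With h = a·x + b·y + c and A as origin, the differences give:
  10·a + (-35)·b = +0.04
  75·a + 15·b = +0.08
Eliminate b (×15 and ×(-35), subtract): 2775·a = 3.400 → a = ∂h/∂x = +0.001225
Back-substitute: b = ∂h/∂y = -0.0007928.
|∇h| = √(0.001225² + -0.0007928²) = 0.001459
Seepage velocity v = K·i/n = 0.28 × 0.001459 / 0.39 = 0.001047 m/day.
t = 100 / 0.001047 = 9.551e+04 days = 261 years.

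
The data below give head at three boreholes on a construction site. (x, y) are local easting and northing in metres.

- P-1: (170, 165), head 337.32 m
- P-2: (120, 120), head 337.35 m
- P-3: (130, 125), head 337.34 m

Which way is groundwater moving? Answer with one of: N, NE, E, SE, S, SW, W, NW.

Differences from P-1: to P-2 (Δx, Δy, Δh) = (-50, -45, +0.03); to P-3 = (-40, -40, +0.02).
Determinant of the coordinate differences = (-50)·(-40) − (-40)·(-45) = 200.
∂h/∂x = [(+0.03)·(-40) − (+0.02)·(-45)] / 200 = -0.001500
∂h/∂y = [(-50)·(+0.02) − (-40)·(+0.03)] / 200 = +0.001000
Flow = −∇h = (+0.001500 east, -0.001000 north), which points southeast.

SE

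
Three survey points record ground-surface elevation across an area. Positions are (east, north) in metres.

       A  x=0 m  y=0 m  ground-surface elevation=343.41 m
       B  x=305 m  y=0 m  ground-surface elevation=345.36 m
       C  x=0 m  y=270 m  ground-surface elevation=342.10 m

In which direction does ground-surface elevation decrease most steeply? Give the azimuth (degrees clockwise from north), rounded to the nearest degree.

∂z/∂x = (345.36 − 343.41) / (305 − 0) = +0.006393
∂z/∂y = (342.10 − 343.41) / (270 − 0) = -0.004852
Steepest decrease is along −∇f: components (-0.006393 E, +0.004852 N).
Azimuth = atan2(-0.006393, +0.004852) = 307.2° ≈ 307°.

307°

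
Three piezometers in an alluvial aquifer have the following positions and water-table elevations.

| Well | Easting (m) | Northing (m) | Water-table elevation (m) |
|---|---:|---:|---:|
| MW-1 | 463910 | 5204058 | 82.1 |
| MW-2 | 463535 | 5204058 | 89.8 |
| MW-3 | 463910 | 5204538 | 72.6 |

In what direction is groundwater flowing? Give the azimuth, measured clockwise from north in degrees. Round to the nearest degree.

∂h/∂x = (89.8 − 82.1) / (463535 − 463910) = -0.02053
∂h/∂y = (72.6 − 82.1) / (5204538 − 5204058) = -0.01979
Flow direction (−∇h) has components (+0.02053 E, +0.01979 N).
Azimuth = atan2(E, N) = atan2(+0.02053, +0.01979) = 46.1° ≈ 046°.

046°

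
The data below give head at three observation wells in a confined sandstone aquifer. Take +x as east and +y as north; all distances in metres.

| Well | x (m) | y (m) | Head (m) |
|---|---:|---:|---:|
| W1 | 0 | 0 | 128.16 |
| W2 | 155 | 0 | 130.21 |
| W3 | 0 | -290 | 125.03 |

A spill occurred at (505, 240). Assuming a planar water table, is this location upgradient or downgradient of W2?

∂h/∂x = (130.21 − 128.16) / (155 − 0) = +0.01323
∂h/∂y = (125.03 − 128.16) / (-290 − 0) = +0.01079
Head at (505, 240) = 128.16 + (+0.01323)·(505) + (+0.01079)·(240) = 137.43 m.
That is higher than the 130.21 m at W2, so the point is upgradient.

upgradient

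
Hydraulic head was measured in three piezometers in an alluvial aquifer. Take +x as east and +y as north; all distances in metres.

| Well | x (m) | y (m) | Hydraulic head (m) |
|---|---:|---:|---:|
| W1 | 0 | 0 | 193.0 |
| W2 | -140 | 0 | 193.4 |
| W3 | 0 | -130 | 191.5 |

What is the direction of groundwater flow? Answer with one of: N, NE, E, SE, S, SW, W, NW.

∂h/∂x = (193.4 − 193.0) / (-140 − 0) = -0.002857
∂h/∂y = (191.5 − 193.0) / (-130 − 0) = +0.01154
Flow = −∇h = (+0.002857 east, -0.01154 north), which points south.

S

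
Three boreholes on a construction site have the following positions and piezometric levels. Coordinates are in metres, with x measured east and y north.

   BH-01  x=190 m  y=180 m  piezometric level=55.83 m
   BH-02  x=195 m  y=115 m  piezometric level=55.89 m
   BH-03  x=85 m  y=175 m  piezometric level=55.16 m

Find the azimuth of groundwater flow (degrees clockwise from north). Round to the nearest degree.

274°

Taking BH-01 as reference: BH-02−BH-01 = (5, -65, +0.06); BH-03−BH-01 = (-105, -5, -0.67).
Determinant of the coordinate differences = 5·(-5) − (-105)·(-65) = -6850.
∂h/∂x = [(+0.06)·(-5) − (-0.67)·(-65)] / -6850 = +0.006401
∂h/∂y = [5·(-0.67) − (-105)·(+0.06)] / -6850 = -0.0004307
Flow direction (−∇h) has components (-0.006401 E, +0.0004307 N).
Azimuth = atan2(E, N) = atan2(-0.006401, +0.0004307) = 273.8° ≈ 274°.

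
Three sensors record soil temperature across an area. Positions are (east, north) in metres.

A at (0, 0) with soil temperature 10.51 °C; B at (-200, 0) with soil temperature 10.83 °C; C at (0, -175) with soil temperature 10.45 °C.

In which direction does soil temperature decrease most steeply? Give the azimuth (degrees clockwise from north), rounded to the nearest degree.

102°

∂T/∂x = (10.83 − 10.51) / (-200 − 0) = -0.001600
∂T/∂y = (10.45 − 10.51) / (-175 − 0) = +0.0003429
Steepest decrease is along −∇f: components (+0.001600 E, -0.0003429 N).
Azimuth = atan2(+0.001600, -0.0003429) = 102.1° ≈ 102°.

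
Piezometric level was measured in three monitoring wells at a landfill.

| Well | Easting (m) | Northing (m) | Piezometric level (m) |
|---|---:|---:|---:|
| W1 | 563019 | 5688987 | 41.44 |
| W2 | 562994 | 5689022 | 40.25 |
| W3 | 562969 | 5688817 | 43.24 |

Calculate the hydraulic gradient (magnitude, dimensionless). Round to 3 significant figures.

0.0290

Taking W1 as reference: W2−W1 = (-25, 35, -1.19); W3−W1 = (-50, -170, +1.80).
Solve a·Δx + b·Δy = Δh: det = (-25)·(-170) − (-50)·35 = 6000.
∂h/∂x = [(-1.19)·(-170) − (+1.80)·35] / 6000 = +0.02322
∂h/∂y = [(-25)·(+1.80) − (-50)·(-1.19)] / 6000 = -0.01742
|∇h| = √(0.02322² + -0.01742²) = 0.02903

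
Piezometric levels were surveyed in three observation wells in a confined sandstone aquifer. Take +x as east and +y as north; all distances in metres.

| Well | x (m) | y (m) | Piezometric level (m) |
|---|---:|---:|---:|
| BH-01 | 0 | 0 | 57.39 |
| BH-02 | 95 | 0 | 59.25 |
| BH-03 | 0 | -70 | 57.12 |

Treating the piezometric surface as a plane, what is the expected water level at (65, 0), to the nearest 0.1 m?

58.7 m

∂h/∂x = (59.25 − 57.39) / (95 − 0) = +0.01958
∂h/∂y = (57.12 − 57.39) / (-70 − 0) = +0.003857
h(65, 0) = 57.39 + (+0.01958)·(65) + (+0.003857)·(0) = 57.39 +1.273 +0.000 = 58.663 m.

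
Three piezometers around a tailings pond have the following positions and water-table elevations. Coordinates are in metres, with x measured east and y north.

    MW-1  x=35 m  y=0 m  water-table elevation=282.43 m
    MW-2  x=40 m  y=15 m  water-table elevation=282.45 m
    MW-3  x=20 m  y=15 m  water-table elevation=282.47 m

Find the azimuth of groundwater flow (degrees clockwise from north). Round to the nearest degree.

149°

Differences from MW-1: to MW-2 (Δx, Δy, Δh) = (5, 15, +0.02); to MW-3 = (-15, 15, +0.04).
Determinant of the coordinate differences = 5·15 − (-15)·15 = 300.
∂h/∂x = [(+0.02)·15 − (+0.04)·15] / 300 = -0.001000
∂h/∂y = [5·(+0.04) − (-15)·(+0.02)] / 300 = +0.001667
Flow direction (−∇h) has components (+0.001000 E, -0.001667 N).
Azimuth = atan2(E, N) = atan2(+0.001000, -0.001667) = 149.0° ≈ 149°.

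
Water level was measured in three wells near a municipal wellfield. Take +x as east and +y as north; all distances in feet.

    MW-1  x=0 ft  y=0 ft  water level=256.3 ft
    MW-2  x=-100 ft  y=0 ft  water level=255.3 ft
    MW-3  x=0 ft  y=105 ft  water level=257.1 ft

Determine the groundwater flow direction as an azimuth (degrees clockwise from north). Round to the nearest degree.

233°

∂h/∂x = (255.3 − 256.3) / (-100 − 0) = +0.01000
∂h/∂y = (257.1 − 256.3) / (105 − 0) = +0.007619
Flow direction (−∇h) has components (-0.01000 E, -0.007619 N).
Azimuth = atan2(E, N) = atan2(-0.01000, -0.007619) = 232.7° ≈ 233°.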